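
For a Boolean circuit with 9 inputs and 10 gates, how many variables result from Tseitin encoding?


The Tseitin transformation introduces one auxiliary variable per gate.
Total variables = inputs + gates = 9 + 10 = 19.

19


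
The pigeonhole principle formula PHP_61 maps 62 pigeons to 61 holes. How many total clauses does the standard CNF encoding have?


The PHP encoding has two parts:
1) At-least-one-hole clauses: 62 (one per pigeon, each with 61 literals).
2) At-most-one-pigeon-per-hole clauses: 61 holes * C(62,2) = 61 * 1891 = 115351.
Total clauses = 62 + 115351 = 115413.

115413


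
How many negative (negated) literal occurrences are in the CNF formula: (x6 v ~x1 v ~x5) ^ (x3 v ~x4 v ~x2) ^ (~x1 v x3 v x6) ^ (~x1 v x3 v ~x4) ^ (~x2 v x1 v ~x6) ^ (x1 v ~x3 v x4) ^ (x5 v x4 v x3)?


Scan each clause for negated literals.
Clause 1: 2 negative; Clause 2: 2 negative; Clause 3: 1 negative; Clause 4: 2 negative; Clause 5: 2 negative; Clause 6: 1 negative; Clause 7: 0 negative.
Total negative literal occurrences = 10.

10


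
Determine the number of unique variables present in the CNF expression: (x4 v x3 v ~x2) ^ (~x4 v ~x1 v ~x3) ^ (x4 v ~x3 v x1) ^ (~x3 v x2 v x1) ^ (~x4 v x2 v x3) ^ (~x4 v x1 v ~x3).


Identify each distinct variable in the formula.
Variables found: x1, x2, x3, x4.
Total distinct variables = 4.

4


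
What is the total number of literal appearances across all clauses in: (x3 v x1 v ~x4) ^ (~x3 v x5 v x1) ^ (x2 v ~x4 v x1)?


Clause lengths: 3, 3, 3.
Sum = 3 + 3 + 3 = 9.

9


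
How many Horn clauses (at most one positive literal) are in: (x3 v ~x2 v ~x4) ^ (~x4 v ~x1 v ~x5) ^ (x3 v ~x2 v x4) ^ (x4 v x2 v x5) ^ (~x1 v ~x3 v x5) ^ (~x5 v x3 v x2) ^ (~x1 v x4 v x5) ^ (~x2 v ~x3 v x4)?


A Horn clause has at most one positive literal.
Clause 1: 1 positive lit(s) -> Horn
Clause 2: 0 positive lit(s) -> Horn
Clause 3: 2 positive lit(s) -> not Horn
Clause 4: 3 positive lit(s) -> not Horn
Clause 5: 1 positive lit(s) -> Horn
Clause 6: 2 positive lit(s) -> not Horn
Clause 7: 2 positive lit(s) -> not Horn
Clause 8: 1 positive lit(s) -> Horn
Total Horn clauses = 4.

4


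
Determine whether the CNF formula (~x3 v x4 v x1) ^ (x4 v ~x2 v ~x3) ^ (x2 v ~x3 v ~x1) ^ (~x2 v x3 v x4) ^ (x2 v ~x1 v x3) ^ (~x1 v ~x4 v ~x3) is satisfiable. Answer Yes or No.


Check all 16 possible truth assignments.
Number of satisfying assignments found: 6.
The formula is satisfiable.

Yes


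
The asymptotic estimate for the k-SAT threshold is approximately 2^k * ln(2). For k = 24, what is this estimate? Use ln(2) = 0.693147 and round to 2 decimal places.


Using the asymptotic formula: threshold ~ 2^k * ln(2).
2^24 = 16777216.
16777216 * 0.693147 = 11629076.94.

11629076.94


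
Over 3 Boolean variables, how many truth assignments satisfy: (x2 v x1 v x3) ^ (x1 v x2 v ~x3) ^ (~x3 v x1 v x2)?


Enumerate all 8 truth assignments over 3 variables.
Test each against every clause.
Satisfying assignments found: 6.

6


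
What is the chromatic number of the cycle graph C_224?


A cycle on an even number of vertices is bipartite: alternate two colors around the cycle.
Since 224 is even, two colors suffice, and at least two are needed because the graph has edges.
Chromatic number = 2.

2


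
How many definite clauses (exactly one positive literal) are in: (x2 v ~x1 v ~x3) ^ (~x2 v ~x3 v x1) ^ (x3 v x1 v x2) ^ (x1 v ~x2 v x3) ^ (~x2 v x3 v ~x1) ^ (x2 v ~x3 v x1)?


A definite clause has exactly one positive literal.
Clause 1: 1 positive -> definite
Clause 2: 1 positive -> definite
Clause 3: 3 positive -> not definite
Clause 4: 2 positive -> not definite
Clause 5: 1 positive -> definite
Clause 6: 2 positive -> not definite
Definite clause count = 3.

3


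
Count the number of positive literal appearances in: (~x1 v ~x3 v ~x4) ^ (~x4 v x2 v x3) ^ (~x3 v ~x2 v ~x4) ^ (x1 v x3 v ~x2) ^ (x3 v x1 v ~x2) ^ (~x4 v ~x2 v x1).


Scan each clause for unnegated literals.
Clause 1: 0 positive; Clause 2: 2 positive; Clause 3: 0 positive; Clause 4: 2 positive; Clause 5: 2 positive; Clause 6: 1 positive.
Total positive literal occurrences = 7.

7


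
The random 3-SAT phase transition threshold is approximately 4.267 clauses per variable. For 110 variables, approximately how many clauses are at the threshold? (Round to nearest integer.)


The 3-SAT phase transition occurs at approximately 4.267 clauses per variable.
m = 4.267 * 110 = 469.37.
Rounded to nearest integer: 469.

469


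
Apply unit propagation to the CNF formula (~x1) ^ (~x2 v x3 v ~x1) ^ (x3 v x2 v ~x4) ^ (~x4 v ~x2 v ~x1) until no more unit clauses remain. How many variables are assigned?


Unit propagation repeatedly assigns the literal in any unit clause, then simplifies.
Assignments in order: x1 = F.
No further unit clauses remain.
Total variables assigned = 1.

1


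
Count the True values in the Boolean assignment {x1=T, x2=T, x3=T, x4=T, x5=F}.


The weight is the number of variables assigned True.
True variables: x1, x2, x3, x4.
Weight = 4.

4


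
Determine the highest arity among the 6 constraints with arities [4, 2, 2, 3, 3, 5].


The arities are: 4, 2, 2, 3, 3, 5.
Scan for the maximum value.
Maximum arity = 5.

5


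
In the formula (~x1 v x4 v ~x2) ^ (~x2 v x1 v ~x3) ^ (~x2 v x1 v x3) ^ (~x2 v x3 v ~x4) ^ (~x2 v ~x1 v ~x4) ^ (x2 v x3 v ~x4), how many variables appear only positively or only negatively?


A pure literal appears in only one polarity across all clauses.
No pure literals found.
Count = 0.

0


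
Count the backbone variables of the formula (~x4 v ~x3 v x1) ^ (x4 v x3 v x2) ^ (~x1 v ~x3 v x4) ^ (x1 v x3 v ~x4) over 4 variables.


Find all satisfying assignments: 8 model(s).
Check which variables have the same value in every model.
No variable is fixed across all models.
Backbone size = 0.

0


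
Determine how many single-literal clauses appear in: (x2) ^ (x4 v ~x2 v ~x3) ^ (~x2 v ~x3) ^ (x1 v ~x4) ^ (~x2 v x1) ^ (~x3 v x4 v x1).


A unit clause contains exactly one literal.
Unit clauses found: (x2).
Count = 1.

1


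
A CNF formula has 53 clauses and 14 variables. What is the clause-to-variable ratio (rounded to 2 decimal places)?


Clause-to-variable ratio = clauses / variables.
53 / 14 = 3.79.

3.79


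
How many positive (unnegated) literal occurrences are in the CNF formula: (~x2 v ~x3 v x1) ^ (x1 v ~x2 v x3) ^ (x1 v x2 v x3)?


Scan each clause for unnegated literals.
Clause 1: 1 positive; Clause 2: 2 positive; Clause 3: 3 positive.
Total positive literal occurrences = 6.

6


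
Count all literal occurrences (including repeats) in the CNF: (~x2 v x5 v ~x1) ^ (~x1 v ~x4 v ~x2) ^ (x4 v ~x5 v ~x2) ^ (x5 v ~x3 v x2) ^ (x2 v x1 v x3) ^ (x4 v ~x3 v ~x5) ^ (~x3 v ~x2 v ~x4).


Clause lengths: 3, 3, 3, 3, 3, 3, 3.
Sum = 3 + 3 + 3 + 3 + 3 + 3 + 3 = 21.

21


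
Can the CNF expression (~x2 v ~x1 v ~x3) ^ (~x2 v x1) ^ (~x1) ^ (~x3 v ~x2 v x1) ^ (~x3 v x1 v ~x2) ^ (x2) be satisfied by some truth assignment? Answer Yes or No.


Check all 8 possible truth assignments.
Number of satisfying assignments found: 0.
The formula is unsatisfiable.

No


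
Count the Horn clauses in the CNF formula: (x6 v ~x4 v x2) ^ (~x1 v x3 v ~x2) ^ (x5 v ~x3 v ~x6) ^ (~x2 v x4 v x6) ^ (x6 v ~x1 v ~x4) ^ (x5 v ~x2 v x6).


A Horn clause has at most one positive literal.
Clause 1: 2 positive lit(s) -> not Horn
Clause 2: 1 positive lit(s) -> Horn
Clause 3: 1 positive lit(s) -> Horn
Clause 4: 2 positive lit(s) -> not Horn
Clause 5: 1 positive lit(s) -> Horn
Clause 6: 2 positive lit(s) -> not Horn
Total Horn clauses = 3.

3


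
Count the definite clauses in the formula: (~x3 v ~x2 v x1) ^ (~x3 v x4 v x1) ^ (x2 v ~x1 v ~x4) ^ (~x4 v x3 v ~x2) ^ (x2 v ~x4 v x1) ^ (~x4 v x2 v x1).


A definite clause has exactly one positive literal.
Clause 1: 1 positive -> definite
Clause 2: 2 positive -> not definite
Clause 3: 1 positive -> definite
Clause 4: 1 positive -> definite
Clause 5: 2 positive -> not definite
Clause 6: 2 positive -> not definite
Definite clause count = 3.

3


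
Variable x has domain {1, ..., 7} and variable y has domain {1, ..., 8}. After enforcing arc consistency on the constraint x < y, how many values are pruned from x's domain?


For the constraint x < y, x needs a supporting value in y's domain.
x can be at most 7 (one less than y's maximum).
Valid x values from domain: 7 out of 7.
Pruned = 7 - 7 = 0.

0


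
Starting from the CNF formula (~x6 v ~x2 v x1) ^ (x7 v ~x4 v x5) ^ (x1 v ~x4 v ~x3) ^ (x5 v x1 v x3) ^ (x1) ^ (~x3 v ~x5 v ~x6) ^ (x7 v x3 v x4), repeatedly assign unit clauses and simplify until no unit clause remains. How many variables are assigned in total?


Unit propagation repeatedly assigns the literal in any unit clause, then simplifies.
Assignments in order: x1 = T.
No further unit clauses remain.
Total variables assigned = 1.

1


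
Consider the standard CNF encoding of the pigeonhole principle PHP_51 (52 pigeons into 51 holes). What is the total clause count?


The PHP encoding has two parts:
1) At-least-one-hole clauses: 52 (one per pigeon, each with 51 literals).
2) At-most-one-pigeon-per-hole clauses: 51 holes * C(52,2) = 51 * 1326 = 67626.
Total clauses = 52 + 67626 = 67678.

67678


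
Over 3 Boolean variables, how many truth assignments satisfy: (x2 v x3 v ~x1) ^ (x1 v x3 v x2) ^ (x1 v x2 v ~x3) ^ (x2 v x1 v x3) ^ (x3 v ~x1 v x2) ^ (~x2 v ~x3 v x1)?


Enumerate all 8 truth assignments over 3 variables.
Test each against every clause.
Satisfying assignments found: 4.

4


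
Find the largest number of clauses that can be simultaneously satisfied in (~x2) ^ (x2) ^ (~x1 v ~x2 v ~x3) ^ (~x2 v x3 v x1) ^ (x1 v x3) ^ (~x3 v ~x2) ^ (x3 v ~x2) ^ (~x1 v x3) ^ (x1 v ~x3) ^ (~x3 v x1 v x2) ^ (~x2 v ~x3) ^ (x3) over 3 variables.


Enumerate all 8 truth assignments.
For each, count how many of the 12 clauses are satisfied.
The formula is not fully satisfiable, so the maximum is below 12.
Maximum simultaneously satisfiable clauses = 11.

11


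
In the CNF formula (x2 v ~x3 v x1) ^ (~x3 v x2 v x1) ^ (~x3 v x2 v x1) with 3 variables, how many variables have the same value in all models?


Find all satisfying assignments: 7 model(s).
Check which variables have the same value in every model.
No variable is fixed across all models.
Backbone size = 0.

0


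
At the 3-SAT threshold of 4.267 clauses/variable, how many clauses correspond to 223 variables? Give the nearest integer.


The 3-SAT phase transition occurs at approximately 4.267 clauses per variable.
m = 4.267 * 223 = 951.541.
Rounded to nearest integer: 952.

952


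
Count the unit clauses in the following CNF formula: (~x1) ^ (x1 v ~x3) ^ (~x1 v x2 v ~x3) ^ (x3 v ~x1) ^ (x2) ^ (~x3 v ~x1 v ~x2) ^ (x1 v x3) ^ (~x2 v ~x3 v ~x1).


A unit clause contains exactly one literal.
Unit clauses found: (~x1), (x2).
Count = 2.

2


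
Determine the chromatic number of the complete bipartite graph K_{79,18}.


K_{79,18} is bipartite by definition: the two parts are independent sets, with every edge crossing between them.
Color all vertices in one part with color 1 and all vertices in the other part with color 2.
Since the graph has at least one edge, one color does not suffice.
Chromatic number = 2.

2


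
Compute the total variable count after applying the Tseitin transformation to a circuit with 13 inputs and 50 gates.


The Tseitin transformation introduces one auxiliary variable per gate.
Total variables = inputs + gates = 13 + 50 = 63.

63


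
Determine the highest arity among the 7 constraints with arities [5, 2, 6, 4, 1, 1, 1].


The arities are: 5, 2, 6, 4, 1, 1, 1.
Scan for the maximum value.
Maximum arity = 6.

6


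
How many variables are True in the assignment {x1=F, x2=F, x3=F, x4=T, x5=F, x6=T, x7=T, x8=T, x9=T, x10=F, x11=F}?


The weight is the number of variables assigned True.
True variables: x4, x6, x7, x8, x9.
Weight = 5.

5


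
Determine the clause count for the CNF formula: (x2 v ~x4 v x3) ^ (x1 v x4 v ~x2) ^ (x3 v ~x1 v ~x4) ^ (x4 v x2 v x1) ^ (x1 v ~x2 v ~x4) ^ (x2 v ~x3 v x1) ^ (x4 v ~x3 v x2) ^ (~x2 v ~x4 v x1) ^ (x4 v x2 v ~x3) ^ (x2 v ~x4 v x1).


Each group enclosed in parentheses joined by ^ is one clause.
Counting the conjuncts: 10 clauses.

10


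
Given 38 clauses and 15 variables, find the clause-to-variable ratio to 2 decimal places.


Clause-to-variable ratio = clauses / variables.
38 / 15 = 2.53.

2.53


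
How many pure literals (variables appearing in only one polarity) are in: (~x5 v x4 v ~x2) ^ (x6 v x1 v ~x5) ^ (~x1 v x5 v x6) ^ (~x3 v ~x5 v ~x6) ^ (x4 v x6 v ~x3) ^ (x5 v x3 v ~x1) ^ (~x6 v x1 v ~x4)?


A pure literal appears in only one polarity across all clauses.
Pure literals: x2 (negative only).
Count = 1.

1


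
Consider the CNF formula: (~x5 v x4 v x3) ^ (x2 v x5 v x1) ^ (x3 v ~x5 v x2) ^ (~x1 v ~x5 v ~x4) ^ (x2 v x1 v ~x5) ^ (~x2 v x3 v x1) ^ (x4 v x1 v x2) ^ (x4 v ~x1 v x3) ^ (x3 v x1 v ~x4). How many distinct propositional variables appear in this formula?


Identify each distinct variable in the formula.
Variables found: x1, x2, x3, x4, x5.
Total distinct variables = 5.

5


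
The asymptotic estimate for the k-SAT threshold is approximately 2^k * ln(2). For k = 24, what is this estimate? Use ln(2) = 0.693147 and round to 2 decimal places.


Using the asymptotic formula: threshold ~ 2^k * ln(2).
2^24 = 16777216.
16777216 * 0.693147 = 11629076.94.

11629076.94


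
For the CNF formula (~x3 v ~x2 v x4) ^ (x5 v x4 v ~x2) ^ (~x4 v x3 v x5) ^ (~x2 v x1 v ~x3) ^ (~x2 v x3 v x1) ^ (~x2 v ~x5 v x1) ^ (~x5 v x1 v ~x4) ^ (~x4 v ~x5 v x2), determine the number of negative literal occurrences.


Scan each clause for negated literals.
Clause 1: 2 negative; Clause 2: 1 negative; Clause 3: 1 negative; Clause 4: 2 negative; Clause 5: 1 negative; Clause 6: 2 negative; Clause 7: 2 negative; Clause 8: 2 negative.
Total negative literal occurrences = 13.

13


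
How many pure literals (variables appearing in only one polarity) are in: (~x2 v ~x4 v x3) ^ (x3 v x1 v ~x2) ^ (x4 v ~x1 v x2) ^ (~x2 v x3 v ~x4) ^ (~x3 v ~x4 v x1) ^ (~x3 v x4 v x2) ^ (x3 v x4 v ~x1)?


A pure literal appears in only one polarity across all clauses.
No pure literals found.
Count = 0.

0


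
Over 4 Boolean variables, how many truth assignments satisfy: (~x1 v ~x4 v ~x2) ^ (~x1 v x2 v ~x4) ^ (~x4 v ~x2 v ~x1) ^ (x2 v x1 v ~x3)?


Enumerate all 16 truth assignments over 4 variables.
Test each against every clause.
Satisfying assignments found: 10.

10


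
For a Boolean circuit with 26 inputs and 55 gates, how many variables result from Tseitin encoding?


The Tseitin transformation introduces one auxiliary variable per gate.
Total variables = inputs + gates = 26 + 55 = 81.

81


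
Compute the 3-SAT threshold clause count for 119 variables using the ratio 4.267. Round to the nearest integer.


The 3-SAT phase transition occurs at approximately 4.267 clauses per variable.
m = 4.267 * 119 = 507.773.
Rounded to nearest integer: 508.

508


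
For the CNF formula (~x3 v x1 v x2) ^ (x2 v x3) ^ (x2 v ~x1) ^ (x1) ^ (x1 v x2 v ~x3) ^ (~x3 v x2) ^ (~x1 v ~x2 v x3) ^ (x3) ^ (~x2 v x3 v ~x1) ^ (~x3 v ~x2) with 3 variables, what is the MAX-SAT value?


Enumerate all 8 truth assignments.
For each, count how many of the 10 clauses are satisfied.
The formula is not fully satisfiable, so the maximum is below 10.
Maximum simultaneously satisfiable clauses = 9.

9


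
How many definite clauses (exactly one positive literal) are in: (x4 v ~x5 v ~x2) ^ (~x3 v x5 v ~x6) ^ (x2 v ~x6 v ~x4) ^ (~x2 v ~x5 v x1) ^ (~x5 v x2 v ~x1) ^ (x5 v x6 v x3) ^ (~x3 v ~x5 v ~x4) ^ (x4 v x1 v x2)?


A definite clause has exactly one positive literal.
Clause 1: 1 positive -> definite
Clause 2: 1 positive -> definite
Clause 3: 1 positive -> definite
Clause 4: 1 positive -> definite
Clause 5: 1 positive -> definite
Clause 6: 3 positive -> not definite
Clause 7: 0 positive -> not definite
Clause 8: 3 positive -> not definite
Definite clause count = 5.

5


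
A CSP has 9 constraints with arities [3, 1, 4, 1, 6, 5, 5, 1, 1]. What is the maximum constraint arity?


The arities are: 3, 1, 4, 1, 6, 5, 5, 1, 1.
Scan for the maximum value.
Maximum arity = 6.

6


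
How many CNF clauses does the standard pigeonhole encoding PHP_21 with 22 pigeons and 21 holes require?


The PHP encoding has two parts:
1) At-least-one-hole clauses: 22 (one per pigeon, each with 21 literals).
2) At-most-one-pigeon-per-hole clauses: 21 holes * C(22,2) = 21 * 231 = 4851.
Total clauses = 22 + 4851 = 4873.

4873


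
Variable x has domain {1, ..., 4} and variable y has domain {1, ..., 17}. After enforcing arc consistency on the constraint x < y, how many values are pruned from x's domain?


For the constraint x < y, x needs a supporting value in y's domain.
x can be at most 16 (one less than y's maximum).
Valid x values from domain: 4 out of 4.
Pruned = 4 - 4 = 0.

0


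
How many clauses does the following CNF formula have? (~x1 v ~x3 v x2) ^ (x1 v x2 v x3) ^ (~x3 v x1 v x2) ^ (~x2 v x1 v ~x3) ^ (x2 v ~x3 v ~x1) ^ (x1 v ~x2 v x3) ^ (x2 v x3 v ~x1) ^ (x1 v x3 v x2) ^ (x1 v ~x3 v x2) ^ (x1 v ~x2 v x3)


Each group enclosed in parentheses joined by ^ is one clause.
Counting the conjuncts: 10 clauses.

10


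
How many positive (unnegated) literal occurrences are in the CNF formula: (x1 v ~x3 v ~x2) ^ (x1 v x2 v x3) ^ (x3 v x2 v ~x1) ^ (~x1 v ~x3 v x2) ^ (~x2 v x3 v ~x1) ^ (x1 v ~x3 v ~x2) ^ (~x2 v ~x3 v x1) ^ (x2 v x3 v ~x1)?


Scan each clause for unnegated literals.
Clause 1: 1 positive; Clause 2: 3 positive; Clause 3: 2 positive; Clause 4: 1 positive; Clause 5: 1 positive; Clause 6: 1 positive; Clause 7: 1 positive; Clause 8: 2 positive.
Total positive literal occurrences = 12.

12


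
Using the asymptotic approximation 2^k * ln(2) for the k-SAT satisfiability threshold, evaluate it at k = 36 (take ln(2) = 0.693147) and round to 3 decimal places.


Using the asymptotic formula: threshold ~ 2^k * ln(2).
2^36 = 68719476736.
68719476736 * 0.693147 = 47632699141.128.

47632699141.128


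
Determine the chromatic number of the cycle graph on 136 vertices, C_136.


A cycle on an even number of vertices is bipartite: alternate two colors around the cycle.
Since 136 is even, two colors suffice, and at least two are needed because the graph has edges.
Chromatic number = 2.

2


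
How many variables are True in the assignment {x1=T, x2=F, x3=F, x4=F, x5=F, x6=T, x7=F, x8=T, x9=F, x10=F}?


The weight is the number of variables assigned True.
True variables: x1, x6, x8.
Weight = 3.

3


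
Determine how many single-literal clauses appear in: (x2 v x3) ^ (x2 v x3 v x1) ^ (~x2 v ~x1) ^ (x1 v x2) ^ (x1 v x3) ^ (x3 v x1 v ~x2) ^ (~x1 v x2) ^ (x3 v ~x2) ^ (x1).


A unit clause contains exactly one literal.
Unit clauses found: (x1).
Count = 1.

1


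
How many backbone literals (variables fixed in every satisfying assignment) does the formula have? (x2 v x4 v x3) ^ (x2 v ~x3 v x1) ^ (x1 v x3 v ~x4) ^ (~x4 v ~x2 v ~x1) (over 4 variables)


Find all satisfying assignments: 8 model(s).
Check which variables have the same value in every model.
No variable is fixed across all models.
Backbone size = 0.

0


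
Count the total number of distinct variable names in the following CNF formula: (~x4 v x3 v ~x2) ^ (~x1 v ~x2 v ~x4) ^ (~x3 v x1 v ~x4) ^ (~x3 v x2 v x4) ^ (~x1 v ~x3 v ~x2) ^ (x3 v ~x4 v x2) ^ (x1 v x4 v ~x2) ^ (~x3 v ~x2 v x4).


Identify each distinct variable in the formula.
Variables found: x1, x2, x3, x4.
Total distinct variables = 4.

4


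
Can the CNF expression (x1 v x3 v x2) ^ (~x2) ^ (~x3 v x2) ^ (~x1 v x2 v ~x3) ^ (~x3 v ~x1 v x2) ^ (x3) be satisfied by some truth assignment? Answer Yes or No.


Check all 8 possible truth assignments.
Number of satisfying assignments found: 0.
The formula is unsatisfiable.

No


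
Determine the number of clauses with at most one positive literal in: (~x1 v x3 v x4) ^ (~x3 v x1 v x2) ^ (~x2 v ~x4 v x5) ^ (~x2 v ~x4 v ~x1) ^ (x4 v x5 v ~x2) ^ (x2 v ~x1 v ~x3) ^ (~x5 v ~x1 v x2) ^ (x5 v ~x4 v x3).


A Horn clause has at most one positive literal.
Clause 1: 2 positive lit(s) -> not Horn
Clause 2: 2 positive lit(s) -> not Horn
Clause 3: 1 positive lit(s) -> Horn
Clause 4: 0 positive lit(s) -> Horn
Clause 5: 2 positive lit(s) -> not Horn
Clause 6: 1 positive lit(s) -> Horn
Clause 7: 1 positive lit(s) -> Horn
Clause 8: 2 positive lit(s) -> not Horn
Total Horn clauses = 4.

4


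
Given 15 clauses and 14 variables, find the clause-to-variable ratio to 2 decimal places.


Clause-to-variable ratio = clauses / variables.
15 / 14 = 1.07.

1.07


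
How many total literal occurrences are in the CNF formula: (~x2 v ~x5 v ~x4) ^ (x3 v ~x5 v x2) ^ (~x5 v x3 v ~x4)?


Clause lengths: 3, 3, 3.
Sum = 3 + 3 + 3 = 9.

9


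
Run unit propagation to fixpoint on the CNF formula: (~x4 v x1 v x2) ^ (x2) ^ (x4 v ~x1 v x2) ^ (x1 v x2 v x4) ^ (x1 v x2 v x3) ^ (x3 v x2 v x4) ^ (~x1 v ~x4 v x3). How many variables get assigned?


Unit propagation repeatedly assigns the literal in any unit clause, then simplifies.
Assignments in order: x2 = T.
No further unit clauses remain.
Total variables assigned = 1.

1


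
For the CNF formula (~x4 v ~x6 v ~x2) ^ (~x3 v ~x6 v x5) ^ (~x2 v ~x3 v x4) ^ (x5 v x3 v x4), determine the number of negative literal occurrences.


Scan each clause for negated literals.
Clause 1: 3 negative; Clause 2: 2 negative; Clause 3: 2 negative; Clause 4: 0 negative.
Total negative literal occurrences = 7.

7


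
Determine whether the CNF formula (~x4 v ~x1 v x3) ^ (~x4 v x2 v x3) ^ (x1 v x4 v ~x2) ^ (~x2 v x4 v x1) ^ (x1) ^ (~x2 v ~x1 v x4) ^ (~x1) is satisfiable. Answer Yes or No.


Check all 16 possible truth assignments.
Number of satisfying assignments found: 0.
The formula is unsatisfiable.

No


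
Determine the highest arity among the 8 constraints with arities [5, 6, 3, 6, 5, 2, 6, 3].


The arities are: 5, 6, 3, 6, 5, 2, 6, 3.
Scan for the maximum value.
Maximum arity = 6.

6


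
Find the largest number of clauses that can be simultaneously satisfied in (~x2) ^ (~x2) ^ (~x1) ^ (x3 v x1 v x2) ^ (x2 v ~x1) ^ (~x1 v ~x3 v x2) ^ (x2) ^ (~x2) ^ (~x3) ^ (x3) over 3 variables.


Enumerate all 8 truth assignments.
For each, count how many of the 10 clauses are satisfied.
The formula is not fully satisfiable, so the maximum is below 10.
Maximum simultaneously satisfiable clauses = 8.

8


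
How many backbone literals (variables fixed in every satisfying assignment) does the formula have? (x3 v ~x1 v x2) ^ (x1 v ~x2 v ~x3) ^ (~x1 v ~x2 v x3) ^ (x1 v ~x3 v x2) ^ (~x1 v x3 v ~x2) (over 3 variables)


Find all satisfying assignments: 4 model(s).
Check which variables have the same value in every model.
No variable is fixed across all models.
Backbone size = 0.

0


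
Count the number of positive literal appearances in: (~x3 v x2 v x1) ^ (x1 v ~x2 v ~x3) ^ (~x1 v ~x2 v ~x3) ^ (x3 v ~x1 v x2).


Scan each clause for unnegated literals.
Clause 1: 2 positive; Clause 2: 1 positive; Clause 3: 0 positive; Clause 4: 2 positive.
Total positive literal occurrences = 5.

5


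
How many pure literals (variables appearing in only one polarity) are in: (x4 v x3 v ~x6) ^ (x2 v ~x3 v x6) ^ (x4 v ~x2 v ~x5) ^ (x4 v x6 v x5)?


A pure literal appears in only one polarity across all clauses.
Pure literals: x4 (positive only).
Count = 1.

1


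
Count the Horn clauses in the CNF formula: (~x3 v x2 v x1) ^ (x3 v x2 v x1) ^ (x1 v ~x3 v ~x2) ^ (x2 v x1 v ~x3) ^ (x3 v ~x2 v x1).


A Horn clause has at most one positive literal.
Clause 1: 2 positive lit(s) -> not Horn
Clause 2: 3 positive lit(s) -> not Horn
Clause 3: 1 positive lit(s) -> Horn
Clause 4: 2 positive lit(s) -> not Horn
Clause 5: 2 positive lit(s) -> not Horn
Total Horn clauses = 1.

1


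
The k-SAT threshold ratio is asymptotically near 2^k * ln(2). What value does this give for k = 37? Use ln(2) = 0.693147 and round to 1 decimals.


Using the asymptotic formula: threshold ~ 2^k * ln(2).
2^37 = 137438953472.
137438953472 * 0.693147 = 95265398282.3.

95265398282.3


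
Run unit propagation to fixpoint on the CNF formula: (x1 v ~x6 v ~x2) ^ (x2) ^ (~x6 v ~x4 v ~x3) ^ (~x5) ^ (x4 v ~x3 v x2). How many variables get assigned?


Unit propagation repeatedly assigns the literal in any unit clause, then simplifies.
Assignments in order: x2 = T, x5 = F.
No further unit clauses remain.
Total variables assigned = 2.

2


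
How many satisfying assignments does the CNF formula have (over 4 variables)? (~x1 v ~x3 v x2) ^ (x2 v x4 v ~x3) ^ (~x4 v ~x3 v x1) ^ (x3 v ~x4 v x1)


Enumerate all 16 truth assignments over 4 variables.
Test each against every clause.
Satisfying assignments found: 9.

9


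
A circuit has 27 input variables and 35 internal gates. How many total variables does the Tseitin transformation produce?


The Tseitin transformation introduces one auxiliary variable per gate.
Total variables = inputs + gates = 27 + 35 = 62.

62


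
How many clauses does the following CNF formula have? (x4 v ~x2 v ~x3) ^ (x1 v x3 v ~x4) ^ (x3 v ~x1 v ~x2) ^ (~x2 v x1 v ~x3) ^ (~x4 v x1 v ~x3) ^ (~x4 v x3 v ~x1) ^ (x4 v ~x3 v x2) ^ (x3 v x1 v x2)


Each group enclosed in parentheses joined by ^ is one clause.
Counting the conjuncts: 8 clauses.

8


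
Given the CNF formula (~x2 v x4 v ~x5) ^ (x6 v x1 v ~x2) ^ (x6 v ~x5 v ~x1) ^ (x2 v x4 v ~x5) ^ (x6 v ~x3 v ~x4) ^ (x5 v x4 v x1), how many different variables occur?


Identify each distinct variable in the formula.
Variables found: x1, x2, x3, x4, x5, x6.
Total distinct variables = 6.

6


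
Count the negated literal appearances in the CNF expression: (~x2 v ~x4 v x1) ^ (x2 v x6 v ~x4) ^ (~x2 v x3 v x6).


Scan each clause for negated literals.
Clause 1: 2 negative; Clause 2: 1 negative; Clause 3: 1 negative.
Total negative literal occurrences = 4.

4


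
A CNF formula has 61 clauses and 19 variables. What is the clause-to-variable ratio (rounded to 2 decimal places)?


Clause-to-variable ratio = clauses / variables.
61 / 19 = 3.21.

3.21


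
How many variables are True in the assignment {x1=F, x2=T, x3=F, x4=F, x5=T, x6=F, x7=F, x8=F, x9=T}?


The weight is the number of variables assigned True.
True variables: x2, x5, x9.
Weight = 3.

3


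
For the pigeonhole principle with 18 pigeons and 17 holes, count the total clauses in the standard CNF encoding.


The PHP encoding has two parts:
1) At-least-one-hole clauses: 18 (one per pigeon, each with 17 literals).
2) At-most-one-pigeon-per-hole clauses: 17 holes * C(18,2) = 17 * 153 = 2601.
Total clauses = 18 + 2601 = 2619.

2619


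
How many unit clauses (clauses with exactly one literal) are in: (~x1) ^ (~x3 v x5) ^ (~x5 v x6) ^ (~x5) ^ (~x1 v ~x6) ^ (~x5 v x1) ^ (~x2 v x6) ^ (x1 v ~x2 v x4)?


A unit clause contains exactly one literal.
Unit clauses found: (~x1), (~x5).
Count = 2.

2


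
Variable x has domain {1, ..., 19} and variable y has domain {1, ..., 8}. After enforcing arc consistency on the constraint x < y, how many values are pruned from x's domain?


For the constraint x < y, x needs a supporting value in y's domain.
x can be at most 7 (one less than y's maximum).
Valid x values from domain: 7 out of 19.
Pruned = 19 - 7 = 12.

12


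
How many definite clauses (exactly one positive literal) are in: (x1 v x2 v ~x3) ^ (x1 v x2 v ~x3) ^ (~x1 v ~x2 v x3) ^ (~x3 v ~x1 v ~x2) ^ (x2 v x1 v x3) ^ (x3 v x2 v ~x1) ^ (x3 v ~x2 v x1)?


A definite clause has exactly one positive literal.
Clause 1: 2 positive -> not definite
Clause 2: 2 positive -> not definite
Clause 3: 1 positive -> definite
Clause 4: 0 positive -> not definite
Clause 5: 3 positive -> not definite
Clause 6: 2 positive -> not definite
Clause 7: 2 positive -> not definite
Definite clause count = 1.

1


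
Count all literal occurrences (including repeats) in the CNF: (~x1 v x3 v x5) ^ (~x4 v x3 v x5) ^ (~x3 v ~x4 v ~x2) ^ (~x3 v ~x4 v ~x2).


Clause lengths: 3, 3, 3, 3.
Sum = 3 + 3 + 3 + 3 = 12.

12


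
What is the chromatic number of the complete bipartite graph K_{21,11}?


K_{21,11} is bipartite by definition: the two parts are independent sets, with every edge crossing between them.
Color all vertices in one part with color 1 and all vertices in the other part with color 2.
Since the graph has at least one edge, one color does not suffice.
Chromatic number = 2.

2


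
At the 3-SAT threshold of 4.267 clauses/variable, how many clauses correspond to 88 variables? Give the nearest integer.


The 3-SAT phase transition occurs at approximately 4.267 clauses per variable.
m = 4.267 * 88 = 375.496.
Rounded to nearest integer: 375.

375


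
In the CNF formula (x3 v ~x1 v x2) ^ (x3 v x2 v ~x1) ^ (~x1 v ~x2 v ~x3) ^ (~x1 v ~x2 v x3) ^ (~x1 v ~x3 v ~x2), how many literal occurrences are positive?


Scan each clause for unnegated literals.
Clause 1: 2 positive; Clause 2: 2 positive; Clause 3: 0 positive; Clause 4: 1 positive; Clause 5: 0 positive.
Total positive literal occurrences = 5.

5


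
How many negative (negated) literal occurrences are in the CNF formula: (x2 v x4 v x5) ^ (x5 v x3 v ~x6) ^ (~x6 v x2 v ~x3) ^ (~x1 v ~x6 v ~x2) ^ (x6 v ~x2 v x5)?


Scan each clause for negated literals.
Clause 1: 0 negative; Clause 2: 1 negative; Clause 3: 2 negative; Clause 4: 3 negative; Clause 5: 1 negative.
Total negative literal occurrences = 7.

7


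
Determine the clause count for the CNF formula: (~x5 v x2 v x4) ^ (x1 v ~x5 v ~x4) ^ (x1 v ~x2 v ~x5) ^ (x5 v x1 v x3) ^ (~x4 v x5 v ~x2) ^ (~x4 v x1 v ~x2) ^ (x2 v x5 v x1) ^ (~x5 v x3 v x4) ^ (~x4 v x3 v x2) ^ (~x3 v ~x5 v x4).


Each group enclosed in parentheses joined by ^ is one clause.
Counting the conjuncts: 10 clauses.

10


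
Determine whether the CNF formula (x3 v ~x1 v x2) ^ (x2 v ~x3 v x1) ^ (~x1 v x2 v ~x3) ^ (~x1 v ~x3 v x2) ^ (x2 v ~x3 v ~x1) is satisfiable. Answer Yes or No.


Check all 8 possible truth assignments.
Number of satisfying assignments found: 5.
The formula is satisfiable.

Yes


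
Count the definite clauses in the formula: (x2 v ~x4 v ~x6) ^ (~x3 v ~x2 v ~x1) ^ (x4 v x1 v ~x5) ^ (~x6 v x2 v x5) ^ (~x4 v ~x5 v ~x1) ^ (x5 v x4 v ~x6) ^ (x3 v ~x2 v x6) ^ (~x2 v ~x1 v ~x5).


A definite clause has exactly one positive literal.
Clause 1: 1 positive -> definite
Clause 2: 0 positive -> not definite
Clause 3: 2 positive -> not definite
Clause 4: 2 positive -> not definite
Clause 5: 0 positive -> not definite
Clause 6: 2 positive -> not definite
Clause 7: 2 positive -> not definite
Clause 8: 0 positive -> not definite
Definite clause count = 1.

1


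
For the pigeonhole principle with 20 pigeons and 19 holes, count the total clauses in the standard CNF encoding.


The PHP encoding has two parts:
1) At-least-one-hole clauses: 20 (one per pigeon, each with 19 literals).
2) At-most-one-pigeon-per-hole clauses: 19 holes * C(20,2) = 19 * 190 = 3610.
Total clauses = 20 + 3610 = 3630.

3630


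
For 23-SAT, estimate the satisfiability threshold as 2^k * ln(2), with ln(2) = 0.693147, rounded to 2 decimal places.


Using the asymptotic formula: threshold ~ 2^k * ln(2).
2^23 = 8388608.
8388608 * 0.693147 = 5814538.47.

5814538.47


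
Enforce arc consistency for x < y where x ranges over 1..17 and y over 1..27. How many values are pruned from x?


For the constraint x < y, x needs a supporting value in y's domain.
x can be at most 26 (one less than y's maximum).
Valid x values from domain: 17 out of 17.
Pruned = 17 - 17 = 0.

0


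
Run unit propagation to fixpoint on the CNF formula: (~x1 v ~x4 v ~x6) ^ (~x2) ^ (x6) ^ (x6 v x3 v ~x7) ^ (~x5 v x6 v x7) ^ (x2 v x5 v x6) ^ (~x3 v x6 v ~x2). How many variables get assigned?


Unit propagation repeatedly assigns the literal in any unit clause, then simplifies.
Assignments in order: x2 = F, x6 = T.
No further unit clauses remain.
Total variables assigned = 2.

2


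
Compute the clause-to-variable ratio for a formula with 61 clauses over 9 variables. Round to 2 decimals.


Clause-to-variable ratio = clauses / variables.
61 / 9 = 6.78.

6.78


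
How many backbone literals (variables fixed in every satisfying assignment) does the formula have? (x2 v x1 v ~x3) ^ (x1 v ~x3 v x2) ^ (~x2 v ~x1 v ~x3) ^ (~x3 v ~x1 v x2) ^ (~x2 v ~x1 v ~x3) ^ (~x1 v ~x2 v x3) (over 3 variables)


Find all satisfying assignments: 4 model(s).
Check which variables have the same value in every model.
No variable is fixed across all models.
Backbone size = 0.

0


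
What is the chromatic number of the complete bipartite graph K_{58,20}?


K_{58,20} is bipartite by definition: the two parts are independent sets, with every edge crossing between them.
Color all vertices in one part with color 1 and all vertices in the other part with color 2.
Since the graph has at least one edge, one color does not suffice.
Chromatic number = 2.

2


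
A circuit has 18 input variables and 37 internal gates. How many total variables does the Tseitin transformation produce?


The Tseitin transformation introduces one auxiliary variable per gate.
Total variables = inputs + gates = 18 + 37 = 55.

55


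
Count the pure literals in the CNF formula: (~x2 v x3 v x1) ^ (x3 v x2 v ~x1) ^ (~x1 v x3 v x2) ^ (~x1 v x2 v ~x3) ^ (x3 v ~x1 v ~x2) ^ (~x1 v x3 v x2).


A pure literal appears in only one polarity across all clauses.
No pure literals found.
Count = 0.

0


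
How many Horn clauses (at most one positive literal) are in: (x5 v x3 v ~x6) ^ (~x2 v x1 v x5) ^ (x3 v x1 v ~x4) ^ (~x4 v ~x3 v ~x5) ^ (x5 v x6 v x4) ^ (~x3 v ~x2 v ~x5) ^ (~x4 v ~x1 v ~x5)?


A Horn clause has at most one positive literal.
Clause 1: 2 positive lit(s) -> not Horn
Clause 2: 2 positive lit(s) -> not Horn
Clause 3: 2 positive lit(s) -> not Horn
Clause 4: 0 positive lit(s) -> Horn
Clause 5: 3 positive lit(s) -> not Horn
Clause 6: 0 positive lit(s) -> Horn
Clause 7: 0 positive lit(s) -> Horn
Total Horn clauses = 3.

3


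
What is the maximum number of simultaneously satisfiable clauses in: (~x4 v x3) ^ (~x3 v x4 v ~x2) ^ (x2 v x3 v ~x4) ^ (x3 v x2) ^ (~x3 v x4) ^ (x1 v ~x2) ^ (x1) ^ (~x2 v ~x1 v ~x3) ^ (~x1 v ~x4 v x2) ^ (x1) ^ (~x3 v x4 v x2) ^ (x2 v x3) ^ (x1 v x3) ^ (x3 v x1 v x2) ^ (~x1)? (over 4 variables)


Enumerate all 16 truth assignments.
For each, count how many of the 15 clauses are satisfied.
The formula is not fully satisfiable, so the maximum is below 15.
Maximum simultaneously satisfiable clauses = 14.

14


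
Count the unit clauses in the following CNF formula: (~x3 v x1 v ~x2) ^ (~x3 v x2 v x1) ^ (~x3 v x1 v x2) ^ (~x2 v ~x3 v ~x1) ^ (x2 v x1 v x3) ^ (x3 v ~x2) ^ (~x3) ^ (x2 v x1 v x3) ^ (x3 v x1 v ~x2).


A unit clause contains exactly one literal.
Unit clauses found: (~x3).
Count = 1.

1


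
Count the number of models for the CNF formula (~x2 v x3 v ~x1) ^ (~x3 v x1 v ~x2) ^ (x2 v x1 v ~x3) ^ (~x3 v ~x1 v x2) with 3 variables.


Enumerate all 8 truth assignments over 3 variables.
Test each against every clause.
Satisfying assignments found: 4.

4


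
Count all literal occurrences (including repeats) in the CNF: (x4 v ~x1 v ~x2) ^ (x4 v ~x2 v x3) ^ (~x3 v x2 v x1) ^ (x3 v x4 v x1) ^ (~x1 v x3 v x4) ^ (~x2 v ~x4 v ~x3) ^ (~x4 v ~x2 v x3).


Clause lengths: 3, 3, 3, 3, 3, 3, 3.
Sum = 3 + 3 + 3 + 3 + 3 + 3 + 3 = 21.

21


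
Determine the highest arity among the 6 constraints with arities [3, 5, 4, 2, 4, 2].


The arities are: 3, 5, 4, 2, 4, 2.
Scan for the maximum value.
Maximum arity = 5.

5


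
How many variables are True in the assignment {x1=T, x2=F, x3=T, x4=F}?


The weight is the number of variables assigned True.
True variables: x1, x3.
Weight = 2.

2


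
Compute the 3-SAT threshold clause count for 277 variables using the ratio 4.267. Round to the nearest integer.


The 3-SAT phase transition occurs at approximately 4.267 clauses per variable.
m = 4.267 * 277 = 1181.959.
Rounded to nearest integer: 1182.

1182


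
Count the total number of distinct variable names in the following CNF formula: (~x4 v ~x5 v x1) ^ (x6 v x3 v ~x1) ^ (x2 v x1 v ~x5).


Identify each distinct variable in the formula.
Variables found: x1, x2, x3, x4, x5, x6.
Total distinct variables = 6.

6


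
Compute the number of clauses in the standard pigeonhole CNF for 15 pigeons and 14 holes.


The PHP encoding has two parts:
1) At-least-one-hole clauses: 15 (one per pigeon, each with 14 literals).
2) At-most-one-pigeon-per-hole clauses: 14 holes * C(15,2) = 14 * 105 = 1470.
Total clauses = 15 + 1470 = 1485.

1485


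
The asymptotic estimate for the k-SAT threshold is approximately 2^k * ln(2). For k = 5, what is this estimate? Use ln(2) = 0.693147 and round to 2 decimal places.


Using the asymptotic formula: threshold ~ 2^k * ln(2).
2^5 = 32.
32 * 0.693147 = 22.18.

22.18


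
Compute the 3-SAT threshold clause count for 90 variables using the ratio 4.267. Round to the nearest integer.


The 3-SAT phase transition occurs at approximately 4.267 clauses per variable.
m = 4.267 * 90 = 384.03.
Rounded to nearest integer: 384.

384


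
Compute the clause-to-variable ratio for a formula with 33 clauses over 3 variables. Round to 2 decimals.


Clause-to-variable ratio = clauses / variables.
33 / 3 = 11.0.

11.0


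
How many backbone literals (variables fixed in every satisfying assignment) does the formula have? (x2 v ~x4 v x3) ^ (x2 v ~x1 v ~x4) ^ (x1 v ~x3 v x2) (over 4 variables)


Find all satisfying assignments: 11 model(s).
Check which variables have the same value in every model.
No variable is fixed across all models.
Backbone size = 0.

0


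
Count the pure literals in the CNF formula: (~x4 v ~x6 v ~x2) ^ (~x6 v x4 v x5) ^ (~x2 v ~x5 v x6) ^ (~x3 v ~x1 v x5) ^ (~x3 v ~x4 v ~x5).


A pure literal appears in only one polarity across all clauses.
Pure literals: x1 (negative only), x2 (negative only), x3 (negative only).
Count = 3.

3


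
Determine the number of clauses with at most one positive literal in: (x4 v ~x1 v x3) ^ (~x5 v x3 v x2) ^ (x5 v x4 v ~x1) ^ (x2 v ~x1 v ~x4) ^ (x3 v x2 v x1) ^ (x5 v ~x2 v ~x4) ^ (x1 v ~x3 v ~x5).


A Horn clause has at most one positive literal.
Clause 1: 2 positive lit(s) -> not Horn
Clause 2: 2 positive lit(s) -> not Horn
Clause 3: 2 positive lit(s) -> not Horn
Clause 4: 1 positive lit(s) -> Horn
Clause 5: 3 positive lit(s) -> not Horn
Clause 6: 1 positive lit(s) -> Horn
Clause 7: 1 positive lit(s) -> Horn
Total Horn clauses = 3.

3


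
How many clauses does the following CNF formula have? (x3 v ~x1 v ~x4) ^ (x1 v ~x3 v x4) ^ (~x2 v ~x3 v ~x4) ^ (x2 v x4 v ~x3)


Each group enclosed in parentheses joined by ^ is one clause.
Counting the conjuncts: 4 clauses.

4


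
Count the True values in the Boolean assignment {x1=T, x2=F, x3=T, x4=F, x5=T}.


The weight is the number of variables assigned True.
True variables: x1, x3, x5.
Weight = 3.

3


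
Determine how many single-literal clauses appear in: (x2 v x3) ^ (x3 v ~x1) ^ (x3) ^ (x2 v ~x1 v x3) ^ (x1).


A unit clause contains exactly one literal.
Unit clauses found: (x3), (x1).
Count = 2.

2


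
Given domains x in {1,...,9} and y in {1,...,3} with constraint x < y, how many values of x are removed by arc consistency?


For the constraint x < y, x needs a supporting value in y's domain.
x can be at most 2 (one less than y's maximum).
Valid x values from domain: 2 out of 9.
Pruned = 9 - 2 = 7.

7


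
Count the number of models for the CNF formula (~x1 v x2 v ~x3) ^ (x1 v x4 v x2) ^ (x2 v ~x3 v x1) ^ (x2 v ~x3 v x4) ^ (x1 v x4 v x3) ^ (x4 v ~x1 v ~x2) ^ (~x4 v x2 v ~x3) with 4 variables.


Enumerate all 16 truth assignments over 4 variables.
Test each against every clause.
Satisfying assignments found: 8.

8


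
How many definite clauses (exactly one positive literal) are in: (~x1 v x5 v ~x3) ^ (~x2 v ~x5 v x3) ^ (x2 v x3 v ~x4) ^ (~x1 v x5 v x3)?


A definite clause has exactly one positive literal.
Clause 1: 1 positive -> definite
Clause 2: 1 positive -> definite
Clause 3: 2 positive -> not definite
Clause 4: 2 positive -> not definite
Definite clause count = 2.

2
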